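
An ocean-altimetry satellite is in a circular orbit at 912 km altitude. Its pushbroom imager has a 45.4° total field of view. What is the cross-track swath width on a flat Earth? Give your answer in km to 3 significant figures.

Half-angle = 45.4°/2 = 22.7°.
Swath width ≈ 2h·tan(θ/2) = 2 × 912 × tan(22.7°) = 763.0 km.

763 km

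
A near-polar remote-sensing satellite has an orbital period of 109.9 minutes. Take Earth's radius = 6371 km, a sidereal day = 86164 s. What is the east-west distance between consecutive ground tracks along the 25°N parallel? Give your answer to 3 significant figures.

2780 km

T = 109.9 min = 6594.0 s.
Node shift per orbit = (6594.0/86164) × 360° = 27.55°.
Equatorial spacing = 27.55 × 111.2 km/° = 3063 km.
At 25° latitude, spacing = 3063 × cos(25°) = 2776 km.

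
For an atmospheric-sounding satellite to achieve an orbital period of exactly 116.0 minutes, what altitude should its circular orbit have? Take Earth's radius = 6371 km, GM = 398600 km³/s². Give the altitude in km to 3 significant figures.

T = 116.0 min = 6960.0 s.
From T = 2π√(a³/μ): a = (μ T²/4π²)^(1/3) = (398600 × 6960.0² / 4π²)^(1/3) = 7879 km.
Altitude h = a − R = 7879 − 6371 = 1508 km.

1510 km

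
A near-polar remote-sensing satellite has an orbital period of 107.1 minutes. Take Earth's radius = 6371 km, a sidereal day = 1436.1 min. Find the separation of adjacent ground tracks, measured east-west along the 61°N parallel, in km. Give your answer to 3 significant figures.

1450 km

T = 107.1 min = 6426.0 s.
Node shift per orbit = (6426.0/86166) × 360° = 26.85°.
Equatorial spacing = 26.85 × 111.2 km/° = 2985 km.
At 61° latitude, spacing = 2985 × cos(61°) = 1447 km.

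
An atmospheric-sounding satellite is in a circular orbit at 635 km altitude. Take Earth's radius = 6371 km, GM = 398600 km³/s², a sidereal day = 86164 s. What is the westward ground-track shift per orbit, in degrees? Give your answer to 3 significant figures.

Semi-major axis a = 6371 + 635 = 7006 km. Period T = 2π√(a³/μ) = 2π√(7006³/398600) = 5836.0 s = 97.27 min.
During one orbit Earth rotates (5836.0 / 86164) × 360° = 24.38°.

24.4°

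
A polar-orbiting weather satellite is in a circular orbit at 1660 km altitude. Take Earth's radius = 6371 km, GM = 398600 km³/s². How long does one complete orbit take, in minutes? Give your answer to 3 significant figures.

119 min

Semi-major axis a = 6371 + 1660 = 8031 km. Period T = 2π√(a³/μ) = 2π√(8031³/398600) = 7162.5 s = 119.38 min.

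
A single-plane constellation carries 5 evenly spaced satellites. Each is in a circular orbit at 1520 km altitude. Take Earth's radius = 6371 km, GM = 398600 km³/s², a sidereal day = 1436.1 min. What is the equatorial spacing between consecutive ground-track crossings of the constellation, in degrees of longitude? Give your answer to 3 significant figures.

Semi-major axis a = 6371 + 1520 = 7891 km. Period T = 2π√(a³/μ) = 2π√(7891³/398600) = 6976.0 s = 116.27 min.
Single-satellite node shift = (6976.0/86166) × 360° = 29.15°.
With 5 satellites evenly phased, successive equator crossings are 29.15/5 = 5.829° apart.

5.83°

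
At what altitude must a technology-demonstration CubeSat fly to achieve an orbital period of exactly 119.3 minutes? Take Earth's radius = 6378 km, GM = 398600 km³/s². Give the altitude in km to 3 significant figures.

T = 119.3 min = 7158.0 s.
From T = 2π√(a³/μ): a = (μ T²/4π²)^(1/3) = (398600 × 7158.0² / 4π²)^(1/3) = 8028 km.
Altitude h = a − R = 8028 − 6378 = 1650 km.

1650 km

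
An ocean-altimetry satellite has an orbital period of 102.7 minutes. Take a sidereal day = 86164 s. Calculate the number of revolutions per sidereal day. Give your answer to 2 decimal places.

13.98

T = 102.7 min = 6162.0 s.
Orbits per sidereal day = 86164 / 6162.0 = 13.983.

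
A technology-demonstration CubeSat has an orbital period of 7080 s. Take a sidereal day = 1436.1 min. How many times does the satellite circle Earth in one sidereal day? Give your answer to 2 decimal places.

12.17

Orbits per sidereal day = 86166 / 7080.0 = 12.170.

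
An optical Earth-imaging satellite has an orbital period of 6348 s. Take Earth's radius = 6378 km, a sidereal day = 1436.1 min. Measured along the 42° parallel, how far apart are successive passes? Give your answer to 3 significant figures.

2190 km

Node shift per orbit = (6348.0/86166) × 360° = 26.52°.
Equatorial spacing = 26.52 × 111.3 km/° = 2952 km.
At 42° latitude, spacing = 2952 × cos(42°) = 2194 km.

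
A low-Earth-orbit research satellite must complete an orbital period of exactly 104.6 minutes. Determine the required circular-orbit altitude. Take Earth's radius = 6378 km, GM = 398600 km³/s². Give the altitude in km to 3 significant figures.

T = 104.6 min = 6276.0 s.
From T = 2π√(a³/μ): a = (μ T²/4π²)^(1/3) = (398600 × 6276.0² / 4π²)^(1/3) = 7354 km.
Altitude h = a − R = 7354 − 6378 = 976 km.

976 km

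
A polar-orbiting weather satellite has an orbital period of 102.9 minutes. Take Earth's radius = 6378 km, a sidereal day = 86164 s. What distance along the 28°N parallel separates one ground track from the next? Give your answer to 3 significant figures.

T = 102.9 min = 6174.0 s.
Node shift per orbit = (6174.0/86164) × 360° = 25.80°.
Equatorial spacing = 25.80 × 111.3 km/° = 2871 km.
At 28° latitude, spacing = 2871 × cos(28°) = 2535 km.

2540 km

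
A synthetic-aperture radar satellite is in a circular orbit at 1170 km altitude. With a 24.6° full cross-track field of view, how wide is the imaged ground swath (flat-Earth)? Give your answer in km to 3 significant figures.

510 km

Half-angle = 24.6°/2 = 12.3°.
Swath width ≈ 2h·tan(θ/2) = 2 × 1170 × tan(12.3°) = 510.2 km.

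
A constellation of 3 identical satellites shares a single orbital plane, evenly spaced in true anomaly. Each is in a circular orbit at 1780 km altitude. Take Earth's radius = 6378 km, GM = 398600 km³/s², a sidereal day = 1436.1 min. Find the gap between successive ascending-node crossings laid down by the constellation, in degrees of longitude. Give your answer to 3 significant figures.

10.2°

Semi-major axis a = 6378 + 1780 = 8158 km. Period T = 2π√(a³/μ) = 2π√(8158³/398600) = 7333.1 s = 122.22 min.
Single-satellite node shift = (7333.1/86166) × 360° = 30.64°.
With 3 satellites evenly phased, successive equator crossings are 30.64/3 = 10.213° apart.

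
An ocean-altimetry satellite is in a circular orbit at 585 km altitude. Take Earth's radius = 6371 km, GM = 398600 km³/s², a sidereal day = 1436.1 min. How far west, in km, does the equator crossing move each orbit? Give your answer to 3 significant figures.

Semi-major axis a = 6371 + 585 = 6956 km. Period T = 2π√(a³/μ) = 2π√(6956³/398600) = 5773.7 s = 96.23 min.
During one orbit Earth rotates (5773.7 / 86166) × 360° = 24.12°.
At the equator that is 24.12° × (2π·6371/360) km/° = 24.12 × 111.2 = 2682 km.

2680 km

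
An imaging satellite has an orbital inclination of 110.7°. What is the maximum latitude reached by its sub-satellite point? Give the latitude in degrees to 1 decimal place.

69.3°

Retrograde orbit: the ground track reaches ±(180° − i) = ±(180 − 110.7) = ±69.3°.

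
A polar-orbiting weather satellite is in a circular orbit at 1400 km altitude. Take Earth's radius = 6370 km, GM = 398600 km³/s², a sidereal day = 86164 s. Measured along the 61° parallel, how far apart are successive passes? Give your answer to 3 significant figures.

1530 km

Semi-major axis a = 6370 + 1400 = 7770 km. Period T = 2π√(a³/μ) = 2π√(7770³/398600) = 6816.2 s = 113.60 min.
Node shift per orbit = (6816.2/86164) × 360° = 28.48°.
Equatorial spacing = 28.48 × 111.2 km/° = 3166 km.
At 61° latitude, spacing = 3166 × cos(61°) = 1535 km.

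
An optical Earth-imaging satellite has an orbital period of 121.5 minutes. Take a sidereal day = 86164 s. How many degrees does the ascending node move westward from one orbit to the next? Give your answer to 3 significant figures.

30.5°

T = 121.5 min = 7290.0 s.
During one orbit Earth rotates (7290.0 / 86164) × 360° = 30.46°.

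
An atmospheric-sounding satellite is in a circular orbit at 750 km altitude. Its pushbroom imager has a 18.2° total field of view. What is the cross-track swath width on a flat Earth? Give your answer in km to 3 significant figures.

Half-angle = 18.2°/2 = 9.1°.
Swath width ≈ 2h·tan(θ/2) = 2 × 750 × tan(9.1°) = 240.3 km.

240 km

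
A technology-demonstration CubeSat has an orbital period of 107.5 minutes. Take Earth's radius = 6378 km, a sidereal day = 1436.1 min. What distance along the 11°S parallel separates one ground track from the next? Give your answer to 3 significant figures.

2940 km

T = 107.5 min = 6450.0 s.
Node shift per orbit = (6450.0/86166) × 360° = 26.95°.
Equatorial spacing = 26.95 × 111.3 km/° = 3000 km.
At 11° latitude, spacing = 3000 × cos(11°) = 2945 km.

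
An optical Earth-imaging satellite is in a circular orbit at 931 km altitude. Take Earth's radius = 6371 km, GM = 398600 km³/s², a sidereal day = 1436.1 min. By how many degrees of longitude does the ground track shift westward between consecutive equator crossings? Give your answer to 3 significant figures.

Semi-major axis a = 6371 + 931 = 7302 km. Period T = 2π√(a³/μ) = 2π√(7302³/398600) = 6209.7 s = 103.50 min.
During one orbit Earth rotates (6209.7 / 86166) × 360° = 25.94°.

25.9°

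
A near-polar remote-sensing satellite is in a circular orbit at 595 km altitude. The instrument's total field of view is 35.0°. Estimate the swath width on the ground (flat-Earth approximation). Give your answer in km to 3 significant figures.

Half-angle = 35.0°/2 = 17.5°.
Swath width ≈ 2h·tan(θ/2) = 2 × 595 × tan(17.5°) = 375.2 km.

375 km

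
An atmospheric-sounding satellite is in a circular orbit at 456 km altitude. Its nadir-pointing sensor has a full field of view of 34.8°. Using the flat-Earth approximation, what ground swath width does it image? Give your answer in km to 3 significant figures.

Half-angle = 34.8°/2 = 17.4°.
Swath width ≈ 2h·tan(θ/2) = 2 × 456 × tan(17.4°) = 285.8 km.

286 km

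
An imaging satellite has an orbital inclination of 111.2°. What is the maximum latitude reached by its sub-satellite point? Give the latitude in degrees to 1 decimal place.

68.8°

Retrograde orbit: the ground track reaches ±(180° − i) = ±(180 − 111.2) = ±68.8°.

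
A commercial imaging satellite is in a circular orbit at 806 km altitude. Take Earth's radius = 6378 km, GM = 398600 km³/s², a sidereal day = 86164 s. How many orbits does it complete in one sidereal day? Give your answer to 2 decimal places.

14.22

Semi-major axis a = 6378 + 806 = 7184 km. Period T = 2π√(a³/μ) = 2π√(7184³/398600) = 6059.8 s = 101.00 min.
Orbits per sidereal day = 86164 / 6059.8 = 14.219.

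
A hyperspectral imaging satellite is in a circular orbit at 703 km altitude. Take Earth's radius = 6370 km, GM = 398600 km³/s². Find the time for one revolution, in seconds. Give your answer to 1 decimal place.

Semi-major axis a = 6370 + 703 = 7073 km. Period T = 2π√(a³/μ) = 2π√(7073³/398600) = 5919.9 s = 98.67 min.

5919.9 seconds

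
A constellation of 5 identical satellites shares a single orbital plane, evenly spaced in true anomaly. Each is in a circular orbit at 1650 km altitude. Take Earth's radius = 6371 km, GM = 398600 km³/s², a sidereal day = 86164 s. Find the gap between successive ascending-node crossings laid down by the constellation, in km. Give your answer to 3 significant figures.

664 km

Semi-major axis a = 6371 + 1650 = 8021 km. Period T = 2π√(a³/μ) = 2π√(8021³/398600) = 7149.1 s = 119.15 min.
Single-satellite node shift = (7149.1/86164) × 360° = 29.87°.
With 5 satellites evenly phased, successive equator crossings are 29.87/5 = 5.974° apart.
That is 5.974 × 111.2 = 664 km at the equator.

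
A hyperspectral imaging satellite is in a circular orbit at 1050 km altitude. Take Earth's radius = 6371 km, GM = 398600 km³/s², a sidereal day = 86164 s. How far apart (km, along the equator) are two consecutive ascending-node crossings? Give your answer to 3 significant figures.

Semi-major axis a = 6371 + 1050 = 7421 km. Period T = 2π√(a³/μ) = 2π√(7421³/398600) = 6362.2 s = 106.04 min.
During one orbit Earth rotates (6362.2 / 86164) × 360° = 26.58°.
At the equator that is 26.58° × (2π·6371/360) km/° = 26.58 × 111.2 = 2956 km.

2960 km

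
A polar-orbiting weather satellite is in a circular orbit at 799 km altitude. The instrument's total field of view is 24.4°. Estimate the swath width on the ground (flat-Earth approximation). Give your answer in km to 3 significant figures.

345 km

Half-angle = 24.4°/2 = 12.2°.
Swath width ≈ 2h·tan(θ/2) = 2 × 799 × tan(12.2°) = 345.5 km.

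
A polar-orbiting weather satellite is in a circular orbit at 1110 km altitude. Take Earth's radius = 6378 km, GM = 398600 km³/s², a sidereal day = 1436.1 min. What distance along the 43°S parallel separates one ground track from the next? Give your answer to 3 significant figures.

Semi-major axis a = 6378 + 1110 = 7488 km. Period T = 2π√(a³/μ) = 2π√(7488³/398600) = 6448.5 s = 107.48 min.
Node shift per orbit = (6448.5/86166) × 360° = 26.94°.
Equatorial spacing = 26.94 × 111.3 km/° = 2999 km.
At 43° latitude, spacing = 2999 × cos(43°) = 2193 km.

2190 km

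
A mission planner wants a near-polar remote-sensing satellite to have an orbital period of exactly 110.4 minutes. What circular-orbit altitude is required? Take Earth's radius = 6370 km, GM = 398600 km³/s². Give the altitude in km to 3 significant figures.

1250 km

T = 110.4 min = 6624.0 s.
From T = 2π√(a³/μ): a = (μ T²/4π²)^(1/3) = (398600 × 6624.0² / 4π²)^(1/3) = 7623 km.
Altitude h = a − R = 7623 − 6370 = 1253 km.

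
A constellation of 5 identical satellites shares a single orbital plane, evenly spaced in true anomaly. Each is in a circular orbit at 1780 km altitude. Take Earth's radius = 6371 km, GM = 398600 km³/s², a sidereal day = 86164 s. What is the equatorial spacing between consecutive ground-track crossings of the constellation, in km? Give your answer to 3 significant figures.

680 km

Semi-major axis a = 6371 + 1780 = 8151 km. Period T = 2π√(a³/μ) = 2π√(8151³/398600) = 7323.6 s = 122.06 min.
Single-satellite node shift = (7323.6/86164) × 360° = 30.60°.
With 5 satellites evenly phased, successive equator crossings are 30.60/5 = 6.120° apart.
That is 6.120 × 111.2 = 680 km at the equator.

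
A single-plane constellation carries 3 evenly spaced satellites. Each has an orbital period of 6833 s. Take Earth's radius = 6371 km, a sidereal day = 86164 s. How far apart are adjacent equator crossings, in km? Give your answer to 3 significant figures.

Single-satellite node shift = (6833.0/86164) × 360° = 28.55°.
With 3 satellites evenly phased, successive equator crossings are 28.55/3 = 9.516° apart.
That is 9.516 × 111.2 = 1058 km at the equator.

1060 km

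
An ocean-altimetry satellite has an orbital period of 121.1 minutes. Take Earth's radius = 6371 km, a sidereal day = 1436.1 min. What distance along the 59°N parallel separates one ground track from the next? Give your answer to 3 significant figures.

T = 121.1 min = 7266.0 s.
Node shift per orbit = (7266.0/86166) × 360° = 30.36°.
Equatorial spacing = 30.36 × 111.2 km/° = 3376 km.
At 59° latitude, spacing = 3376 × cos(59°) = 1739 km.

1740 km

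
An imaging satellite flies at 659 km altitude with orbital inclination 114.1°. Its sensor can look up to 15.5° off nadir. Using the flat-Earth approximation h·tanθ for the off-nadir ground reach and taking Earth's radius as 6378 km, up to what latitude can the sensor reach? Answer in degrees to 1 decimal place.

Retrograde orbit: the ground track reaches ±(180° − i) = ±(180 − 114.1) = ±65.9°.
Sensor half-swath on the ground ≈ 659·tan(15.5°) = 183 km = 1.64° of latitude.
Maximum observable latitude ≈ 65.9 + 1.64 = 67.5°.

67.5°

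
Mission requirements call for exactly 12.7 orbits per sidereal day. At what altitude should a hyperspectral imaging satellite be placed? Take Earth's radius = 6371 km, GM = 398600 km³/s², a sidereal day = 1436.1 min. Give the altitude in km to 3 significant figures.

1380 km

Required period T = 86166 / 12.7 = 6784.7 s.
From T = 2π√(a³/μ): a = (μ T²/4π²)^(1/3) = (398600 × 6784.7² / 4π²)^(1/3) = 7746 km.
Altitude h = a − R = 7746 − 6371 = 1375 km.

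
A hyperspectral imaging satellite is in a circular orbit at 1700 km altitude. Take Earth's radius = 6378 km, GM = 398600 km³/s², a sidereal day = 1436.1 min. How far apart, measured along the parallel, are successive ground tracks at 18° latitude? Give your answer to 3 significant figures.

Semi-major axis a = 6378 + 1700 = 8078 km. Period T = 2π√(a³/μ) = 2π√(8078³/398600) = 7225.5 s = 120.42 min.
Node shift per orbit = (7225.5/86166) × 360° = 30.19°.
Equatorial spacing = 30.19 × 111.3 km/° = 3360 km.
At 18° latitude, spacing = 3360 × cos(18°) = 3196 km.

3200 km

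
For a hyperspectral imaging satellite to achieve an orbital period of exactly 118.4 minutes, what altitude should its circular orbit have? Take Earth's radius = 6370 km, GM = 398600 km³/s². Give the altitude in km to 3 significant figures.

1620 km

T = 118.4 min = 7104.0 s.
From T = 2π√(a³/μ): a = (μ T²/4π²)^(1/3) = (398600 × 7104.0² / 4π²)^(1/3) = 7987 km.
Altitude h = a − R = 7987 − 6370 = 1617 km.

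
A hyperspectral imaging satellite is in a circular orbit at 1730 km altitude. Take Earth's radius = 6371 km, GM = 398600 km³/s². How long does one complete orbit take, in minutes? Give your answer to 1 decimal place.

120.9 min

Semi-major axis a = 6371 + 1730 = 8101 km. Period T = 2π√(a³/μ) = 2π√(8101³/398600) = 7256.4 s = 120.94 min.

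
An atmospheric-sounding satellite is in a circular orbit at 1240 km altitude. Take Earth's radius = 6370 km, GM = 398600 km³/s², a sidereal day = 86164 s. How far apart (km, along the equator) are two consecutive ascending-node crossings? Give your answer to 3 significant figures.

3070 km

Semi-major axis a = 6370 + 1240 = 7610 km. Period T = 2π√(a³/μ) = 2π√(7610³/398600) = 6606.8 s = 110.11 min.
During one orbit Earth rotates (6606.8 / 86164) × 360° = 27.60°.
At the equator that is 27.60° × (2π·6370/360) km/° = 27.60 × 111.2 = 3069 km.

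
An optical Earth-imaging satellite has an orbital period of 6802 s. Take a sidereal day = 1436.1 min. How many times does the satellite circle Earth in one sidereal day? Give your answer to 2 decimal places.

Orbits per sidereal day = 86166 / 6802.0 = 12.668.

12.67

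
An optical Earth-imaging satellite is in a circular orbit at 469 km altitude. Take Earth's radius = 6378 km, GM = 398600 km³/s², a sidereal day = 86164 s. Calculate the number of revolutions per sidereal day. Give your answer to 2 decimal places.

15.28

Semi-major axis a = 6378 + 469 = 6847 km. Period T = 2π√(a³/μ) = 2π√(6847³/398600) = 5638.5 s = 93.97 min.
Orbits per sidereal day = 86164 / 5638.5 = 15.281.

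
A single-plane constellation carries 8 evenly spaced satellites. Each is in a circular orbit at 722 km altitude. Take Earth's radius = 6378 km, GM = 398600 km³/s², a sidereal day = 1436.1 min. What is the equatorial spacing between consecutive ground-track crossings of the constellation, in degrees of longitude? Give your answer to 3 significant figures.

Semi-major axis a = 6378 + 722 = 7100 km. Period T = 2π√(a³/μ) = 2π√(7100³/398600) = 5953.9 s = 99.23 min.
Single-satellite node shift = (5953.9/86166) × 360° = 24.88°.
With 8 satellites evenly phased, successive equator crossings are 24.88/8 = 3.109° apart.

3.11°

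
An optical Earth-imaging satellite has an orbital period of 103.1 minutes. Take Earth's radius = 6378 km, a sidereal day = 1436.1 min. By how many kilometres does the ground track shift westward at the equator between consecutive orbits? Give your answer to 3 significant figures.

2880 km

T = 103.1 min = 6186.0 s.
During one orbit Earth rotates (6186.0 / 86166) × 360° = 25.84°.
At the equator that is 25.84° × (2π·6378/360) km/° = 25.84 × 111.3 = 2877 km.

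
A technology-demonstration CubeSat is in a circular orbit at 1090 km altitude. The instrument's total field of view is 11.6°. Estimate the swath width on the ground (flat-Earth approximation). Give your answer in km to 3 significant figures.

221 km

Half-angle = 11.6°/2 = 5.8°.
Swath width ≈ 2h·tan(θ/2) = 2 × 1090 × tan(5.8°) = 221.4 km.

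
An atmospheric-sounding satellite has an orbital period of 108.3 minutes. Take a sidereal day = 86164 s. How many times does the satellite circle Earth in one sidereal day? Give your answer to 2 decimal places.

13.26

T = 108.3 min = 6498.0 s.
Orbits per sidereal day = 86164 / 6498.0 = 13.260.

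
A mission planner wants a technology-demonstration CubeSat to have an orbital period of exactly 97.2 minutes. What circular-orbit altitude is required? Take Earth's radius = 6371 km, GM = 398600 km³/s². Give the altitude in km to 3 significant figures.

T = 97.2 min = 5832.0 s.
From T = 2π√(a³/μ): a = (μ T²/4π²)^(1/3) = (398600 × 5832.0² / 4π²)^(1/3) = 7003 km.
Altitude h = a − R = 7003 − 6371 = 632 km.

632 km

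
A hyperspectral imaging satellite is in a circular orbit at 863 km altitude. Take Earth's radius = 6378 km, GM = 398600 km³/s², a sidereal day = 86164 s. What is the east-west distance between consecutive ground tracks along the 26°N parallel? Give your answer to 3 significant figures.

Semi-major axis a = 6378 + 863 = 7241 km. Period T = 2π√(a³/μ) = 2π√(7241³/398600) = 6132.1 s = 102.20 min.
Node shift per orbit = (6132.1/86164) × 360° = 25.62°.
Equatorial spacing = 25.62 × 111.3 km/° = 2852 km.
At 26° latitude, spacing = 2852 × cos(26°) = 2563 km.

2560 km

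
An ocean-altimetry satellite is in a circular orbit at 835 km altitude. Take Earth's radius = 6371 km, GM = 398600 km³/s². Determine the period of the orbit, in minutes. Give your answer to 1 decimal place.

Semi-major axis a = 6371 + 835 = 7206 km. Period T = 2π√(a³/μ) = 2π√(7206³/398600) = 6087.7 s = 101.46 min.

101.5 min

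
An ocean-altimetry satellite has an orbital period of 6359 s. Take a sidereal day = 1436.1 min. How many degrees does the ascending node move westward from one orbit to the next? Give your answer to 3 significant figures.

26.6°

During one orbit Earth rotates (6359.0 / 86166) × 360° = 26.57°.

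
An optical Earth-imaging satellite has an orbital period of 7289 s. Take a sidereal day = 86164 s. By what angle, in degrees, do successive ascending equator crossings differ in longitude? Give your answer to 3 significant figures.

30.5°

During one orbit Earth rotates (7289.0 / 86164) × 360° = 30.45°.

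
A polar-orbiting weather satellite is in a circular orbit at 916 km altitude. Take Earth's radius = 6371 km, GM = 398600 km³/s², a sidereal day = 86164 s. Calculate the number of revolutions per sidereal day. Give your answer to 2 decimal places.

13.92

Semi-major axis a = 6371 + 916 = 7287 km. Period T = 2π√(a³/μ) = 2π√(7287³/398600) = 6190.6 s = 103.18 min.
Orbits per sidereal day = 86164 / 6190.6 = 13.918.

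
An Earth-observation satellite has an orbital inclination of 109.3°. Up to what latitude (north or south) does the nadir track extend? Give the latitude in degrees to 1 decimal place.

70.7°

Retrograde orbit: the ground track reaches ±(180° − i) = ±(180 − 109.3) = ±70.7°.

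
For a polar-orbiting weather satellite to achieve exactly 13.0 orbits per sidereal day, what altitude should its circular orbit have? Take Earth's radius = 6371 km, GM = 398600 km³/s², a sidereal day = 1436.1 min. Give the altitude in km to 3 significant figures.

Required period T = 86166 / 13.0 = 6628.2 s.
From T = 2π√(a³/μ): a = (μ T²/4π²)^(1/3) = (398600 × 6628.2² / 4π²)^(1/3) = 7626 km.
Altitude h = a − R = 7626 − 6371 = 1255 km.

1260 km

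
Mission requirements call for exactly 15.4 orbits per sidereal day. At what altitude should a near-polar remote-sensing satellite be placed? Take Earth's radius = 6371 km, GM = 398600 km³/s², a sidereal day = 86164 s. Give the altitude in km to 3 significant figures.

441 km

Required period T = 86164 / 15.4 = 5595.1 s.
From T = 2π√(a³/μ): a = (μ T²/4π²)^(1/3) = (398600 × 5595.1² / 4π²)^(1/3) = 6812 km.
Altitude h = a − R = 6812 − 6371 = 441 km.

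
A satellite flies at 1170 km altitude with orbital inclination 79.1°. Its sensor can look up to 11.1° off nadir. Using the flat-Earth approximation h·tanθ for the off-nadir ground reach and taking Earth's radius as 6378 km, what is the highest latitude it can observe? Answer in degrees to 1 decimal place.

For a prograde orbit the ground track reaches latitude ±i = ±79.1°.
Sensor half-swath on the ground ≈ 1170·tan(11.1°) = 230 km = 2.06° of latitude.
Maximum observable latitude ≈ 79.1 + 2.06 = 81.2°.

81.2°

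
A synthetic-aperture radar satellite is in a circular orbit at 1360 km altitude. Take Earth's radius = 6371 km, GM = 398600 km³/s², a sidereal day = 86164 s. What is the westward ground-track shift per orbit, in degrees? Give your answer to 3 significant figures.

Semi-major axis a = 6371 + 1360 = 7731 km. Period T = 2π√(a³/μ) = 2π√(7731³/398600) = 6765.0 s = 112.75 min.
During one orbit Earth rotates (6765.0 / 86164) × 360° = 28.26°.

28.3°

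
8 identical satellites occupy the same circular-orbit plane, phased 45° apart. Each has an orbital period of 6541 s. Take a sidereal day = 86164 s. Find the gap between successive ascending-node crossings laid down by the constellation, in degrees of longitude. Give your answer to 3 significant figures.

Single-satellite node shift = (6541.0/86164) × 360° = 27.33°.
With 8 satellites evenly phased, successive equator crossings are 27.33/8 = 3.416° apart.

3.42°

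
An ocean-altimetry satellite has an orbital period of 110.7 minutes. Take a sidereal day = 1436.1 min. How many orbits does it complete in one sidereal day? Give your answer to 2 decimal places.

12.97

T = 110.7 min = 6642.0 s.
Orbits per sidereal day = 86166 / 6642.0 = 12.973.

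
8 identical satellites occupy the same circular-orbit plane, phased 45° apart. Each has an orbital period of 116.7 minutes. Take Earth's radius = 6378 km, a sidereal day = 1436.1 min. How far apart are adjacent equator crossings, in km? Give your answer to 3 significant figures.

T = 116.7 min = 7002.0 s.
Single-satellite node shift = (7002.0/86166) × 360° = 29.25°.
With 8 satellites evenly phased, successive equator crossings are 29.25/8 = 3.657° apart.
That is 3.657 × 111.3 = 407 km at the equator.

407 km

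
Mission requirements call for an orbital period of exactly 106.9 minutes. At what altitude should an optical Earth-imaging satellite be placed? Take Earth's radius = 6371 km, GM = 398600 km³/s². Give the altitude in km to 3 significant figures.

T = 106.9 min = 6414.0 s.
From T = 2π√(a³/μ): a = (μ T²/4π²)^(1/3) = (398600 × 6414.0² / 4π²)^(1/3) = 7461 km.
Altitude h = a − R = 7461 − 6371 = 1090 km.

1090 km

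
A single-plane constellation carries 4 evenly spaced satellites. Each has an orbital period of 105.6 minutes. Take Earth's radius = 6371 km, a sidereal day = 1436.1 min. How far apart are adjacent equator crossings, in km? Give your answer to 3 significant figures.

T = 105.6 min = 6336.0 s.
Single-satellite node shift = (6336.0/86166) × 360° = 26.47°.
With 4 satellites evenly phased, successive equator crossings are 26.47/4 = 6.618° apart.
That is 6.618 × 111.2 = 736 km at the equator.

736 km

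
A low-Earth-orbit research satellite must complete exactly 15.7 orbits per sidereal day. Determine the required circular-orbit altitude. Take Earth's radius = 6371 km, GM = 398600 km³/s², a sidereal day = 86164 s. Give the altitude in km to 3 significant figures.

Required period T = 86164 / 15.7 = 5488.2 s.
From T = 2π√(a³/μ): a = (μ T²/4π²)^(1/3) = (398600 × 5488.2² / 4π²)^(1/3) = 6725 km.
Altitude h = a − R = 6725 − 6371 = 354 km.

354 km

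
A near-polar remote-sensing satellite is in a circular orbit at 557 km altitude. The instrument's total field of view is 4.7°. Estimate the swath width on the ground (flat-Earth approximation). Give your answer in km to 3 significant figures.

45.7 km

Half-angle = 4.7°/2 = 2.35°.
Swath width ≈ 2h·tan(θ/2) = 2 × 557 × tan(2.35°) = 45.7 km.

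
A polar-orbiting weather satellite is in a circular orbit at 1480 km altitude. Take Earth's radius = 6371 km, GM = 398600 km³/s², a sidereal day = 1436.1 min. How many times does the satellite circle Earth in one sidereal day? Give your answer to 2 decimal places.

12.45

Semi-major axis a = 6371 + 1480 = 7851 km. Period T = 2π√(a³/μ) = 2π√(7851³/398600) = 6923.1 s = 115.38 min.
Orbits per sidereal day = 86166 / 6923.1 = 12.446.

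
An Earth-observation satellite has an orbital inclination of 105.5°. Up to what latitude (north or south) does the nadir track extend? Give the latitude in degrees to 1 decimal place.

74.5°

Retrograde orbit: the ground track reaches ±(180° − i) = ±(180 − 105.5) = ±74.5°.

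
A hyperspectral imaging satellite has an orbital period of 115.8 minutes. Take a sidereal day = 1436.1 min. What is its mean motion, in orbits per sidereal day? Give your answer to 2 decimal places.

12.40

T = 115.8 min = 6948.0 s.
Orbits per sidereal day = 86166 / 6948.0 = 12.402.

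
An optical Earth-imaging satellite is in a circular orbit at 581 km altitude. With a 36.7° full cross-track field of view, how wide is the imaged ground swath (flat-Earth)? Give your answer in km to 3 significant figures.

Half-angle = 36.7°/2 = 18.35°.
Swath width ≈ 2h·tan(θ/2) = 2 × 581 × tan(18.35°) = 385.4 km.

385 km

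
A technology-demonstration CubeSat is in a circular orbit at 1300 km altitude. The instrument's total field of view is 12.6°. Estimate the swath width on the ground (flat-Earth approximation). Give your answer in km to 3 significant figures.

287 km

Half-angle = 12.6°/2 = 6.3°.
Swath width ≈ 2h·tan(θ/2) = 2 × 1300 × tan(6.3°) = 287.0 km.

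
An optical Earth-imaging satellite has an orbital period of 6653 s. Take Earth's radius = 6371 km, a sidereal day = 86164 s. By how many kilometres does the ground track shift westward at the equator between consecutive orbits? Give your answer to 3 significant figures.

During one orbit Earth rotates (6653.0 / 86164) × 360° = 27.80°.
At the equator that is 27.80° × (2π·6371/360) km/° = 27.80 × 111.2 = 3091 km.

3090 km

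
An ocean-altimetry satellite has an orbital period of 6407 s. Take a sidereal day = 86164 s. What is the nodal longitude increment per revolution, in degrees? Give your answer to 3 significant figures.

During one orbit Earth rotates (6407.0 / 86164) × 360° = 26.77°.

26.8°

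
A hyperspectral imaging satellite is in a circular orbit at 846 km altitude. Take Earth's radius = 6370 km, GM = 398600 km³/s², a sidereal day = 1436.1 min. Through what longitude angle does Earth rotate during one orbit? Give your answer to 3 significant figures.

25.5°

Semi-major axis a = 6370 + 846 = 7216 km. Period T = 2π√(a³/μ) = 2π√(7216³/398600) = 6100.4 s = 101.67 min.
During one orbit Earth rotates (6100.4 / 86166) × 360° = 25.49°.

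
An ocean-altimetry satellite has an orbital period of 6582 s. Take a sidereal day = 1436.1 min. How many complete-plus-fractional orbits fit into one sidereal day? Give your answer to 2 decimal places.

13.09

Orbits per sidereal day = 86166 / 6582.0 = 13.091.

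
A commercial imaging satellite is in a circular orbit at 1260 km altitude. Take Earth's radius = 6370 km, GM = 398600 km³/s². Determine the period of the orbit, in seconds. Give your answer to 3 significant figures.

6630 seconds

Semi-major axis a = 6370 + 1260 = 7630 km. Period T = 2π√(a³/μ) = 2π√(7630³/398600) = 6632.8 s = 110.55 min.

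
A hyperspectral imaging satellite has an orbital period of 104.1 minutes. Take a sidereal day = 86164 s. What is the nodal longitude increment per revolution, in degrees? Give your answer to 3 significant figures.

T = 104.1 min = 6246.0 s.
During one orbit Earth rotates (6246.0 / 86164) × 360° = 26.10°.

26.1°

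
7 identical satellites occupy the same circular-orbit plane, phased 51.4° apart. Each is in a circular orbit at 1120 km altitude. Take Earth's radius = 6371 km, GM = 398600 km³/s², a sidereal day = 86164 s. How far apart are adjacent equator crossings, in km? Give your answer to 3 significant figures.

428 km

Semi-major axis a = 6371 + 1120 = 7491 km. Period T = 2π√(a³/μ) = 2π√(7491³/398600) = 6452.4 s = 107.54 min.
Single-satellite node shift = (6452.4/86164) × 360° = 26.96°.
With 7 satellites evenly phased, successive equator crossings are 26.96/7 = 3.851° apart.
That is 3.851 × 111.2 = 428 km at the equator.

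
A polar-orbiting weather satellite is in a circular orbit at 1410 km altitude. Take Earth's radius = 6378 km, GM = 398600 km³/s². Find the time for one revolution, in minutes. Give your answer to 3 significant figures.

114 min

Semi-major axis a = 6378 + 1410 = 7788 km. Period T = 2π√(a³/μ) = 2π√(7788³/398600) = 6839.9 s = 114.00 min.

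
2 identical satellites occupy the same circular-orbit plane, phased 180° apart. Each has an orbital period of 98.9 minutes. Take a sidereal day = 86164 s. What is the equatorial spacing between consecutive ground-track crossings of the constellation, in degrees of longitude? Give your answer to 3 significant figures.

12.4°

T = 98.9 min = 5934.0 s.
Single-satellite node shift = (5934.0/86164) × 360° = 24.79°.
With 2 satellites evenly phased, successive equator crossings are 24.79/2 = 12.396° apart.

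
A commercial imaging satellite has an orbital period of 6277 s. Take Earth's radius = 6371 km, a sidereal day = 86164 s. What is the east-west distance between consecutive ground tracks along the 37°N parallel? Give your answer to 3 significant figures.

Node shift per orbit = (6277.0/86164) × 360° = 26.23°.
Equatorial spacing = 26.23 × 111.2 km/° = 2916 km.
At 37° latitude, spacing = 2916 × cos(37°) = 2329 km.

2330 km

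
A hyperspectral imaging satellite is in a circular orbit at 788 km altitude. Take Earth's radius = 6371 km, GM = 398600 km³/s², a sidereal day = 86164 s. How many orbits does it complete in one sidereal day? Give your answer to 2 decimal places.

Semi-major axis a = 6371 + 788 = 7159 km. Period T = 2π√(a³/μ) = 2π√(7159³/398600) = 6028.2 s = 100.47 min.
Orbits per sidereal day = 86164 / 6028.2 = 14.293.

14.29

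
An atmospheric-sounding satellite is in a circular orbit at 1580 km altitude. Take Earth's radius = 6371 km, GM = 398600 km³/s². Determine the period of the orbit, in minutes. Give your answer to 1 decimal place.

117.6 min

Semi-major axis a = 6371 + 1580 = 7951 km. Period T = 2π√(a³/μ) = 2π√(7951³/398600) = 7055.8 s = 117.60 min.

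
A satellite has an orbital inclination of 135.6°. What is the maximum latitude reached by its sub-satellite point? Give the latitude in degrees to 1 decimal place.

44.4°

Retrograde orbit: the ground track reaches ±(180° − i) = ±(180 − 135.6) = ±44.4°.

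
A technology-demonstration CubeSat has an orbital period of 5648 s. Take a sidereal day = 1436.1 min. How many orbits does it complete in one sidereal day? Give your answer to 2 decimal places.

15.26

Orbits per sidereal day = 86166 / 5648.0 = 15.256.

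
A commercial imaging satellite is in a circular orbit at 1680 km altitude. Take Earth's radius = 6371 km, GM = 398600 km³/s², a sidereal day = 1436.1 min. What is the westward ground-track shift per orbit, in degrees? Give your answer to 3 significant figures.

30.0°

Semi-major axis a = 6371 + 1680 = 8051 km. Period T = 2π√(a³/μ) = 2π√(8051³/398600) = 7189.3 s = 119.82 min.
During one orbit Earth rotates (7189.3 / 86166) × 360° = 30.04°.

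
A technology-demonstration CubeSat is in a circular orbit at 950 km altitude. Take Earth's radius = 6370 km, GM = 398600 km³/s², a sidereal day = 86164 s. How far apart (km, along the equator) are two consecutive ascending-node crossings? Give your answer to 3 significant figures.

2900 km

Semi-major axis a = 6370 + 950 = 7320 km. Period T = 2π√(a³/μ) = 2π√(7320³/398600) = 6232.7 s = 103.88 min.
During one orbit Earth rotates (6232.7 / 86164) × 360° = 26.04°.
At the equator that is 26.04° × (2π·6370/360) km/° = 26.04 × 111.2 = 2895 km.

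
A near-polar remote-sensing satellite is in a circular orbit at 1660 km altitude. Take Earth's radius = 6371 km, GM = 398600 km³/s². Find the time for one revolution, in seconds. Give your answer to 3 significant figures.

7160 seconds

Semi-major axis a = 6371 + 1660 = 8031 km. Period T = 2π√(a³/μ) = 2π√(8031³/398600) = 7162.5 s = 119.38 min.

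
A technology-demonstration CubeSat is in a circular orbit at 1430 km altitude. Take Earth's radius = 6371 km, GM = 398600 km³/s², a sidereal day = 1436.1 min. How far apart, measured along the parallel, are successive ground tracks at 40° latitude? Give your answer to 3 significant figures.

Semi-major axis a = 6371 + 1430 = 7801 km. Period T = 2π√(a³/μ) = 2π√(7801³/398600) = 6857.0 s = 114.28 min.
Node shift per orbit = (6857.0/86166) × 360° = 28.65°.
Equatorial spacing = 28.65 × 111.2 km/° = 3186 km.
At 40° latitude, spacing = 3186 × cos(40°) = 2440 km.

2440 km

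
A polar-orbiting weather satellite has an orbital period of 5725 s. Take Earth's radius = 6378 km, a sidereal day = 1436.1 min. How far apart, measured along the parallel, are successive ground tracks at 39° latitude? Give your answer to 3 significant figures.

Node shift per orbit = (5725.0/86166) × 360° = 23.92°.
Equatorial spacing = 23.92 × 111.3 km/° = 2663 km.
At 39° latitude, spacing = 2663 × cos(39°) = 2069 km.

2070 km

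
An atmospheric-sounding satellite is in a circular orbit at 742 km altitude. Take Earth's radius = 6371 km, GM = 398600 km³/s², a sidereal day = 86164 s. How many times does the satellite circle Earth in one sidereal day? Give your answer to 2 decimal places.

Semi-major axis a = 6371 + 742 = 7113 km. Period T = 2π√(a³/μ) = 2π√(7113³/398600) = 5970.2 s = 99.50 min.
Orbits per sidereal day = 86164 / 5970.2 = 14.432.

14.43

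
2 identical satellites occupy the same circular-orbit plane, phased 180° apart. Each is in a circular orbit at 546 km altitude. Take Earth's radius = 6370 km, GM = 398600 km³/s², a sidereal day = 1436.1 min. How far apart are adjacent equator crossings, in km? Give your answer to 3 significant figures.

Semi-major axis a = 6370 + 546 = 6916 km. Period T = 2π√(a³/μ) = 2π√(6916³/398600) = 5723.9 s = 95.40 min.
Single-satellite node shift = (5723.9/86166) × 360° = 23.91°.
With 2 satellites evenly phased, successive equator crossings are 23.91/2 = 11.957° apart.
That is 11.957 × 111.2 = 1329 km at the equator.

1330 km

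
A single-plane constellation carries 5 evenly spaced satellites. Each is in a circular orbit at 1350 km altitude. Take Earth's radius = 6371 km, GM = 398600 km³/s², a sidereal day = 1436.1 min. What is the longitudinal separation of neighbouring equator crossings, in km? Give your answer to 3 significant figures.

627 km

Semi-major axis a = 6371 + 1350 = 7721 km. Period T = 2π√(a³/μ) = 2π√(7721³/398600) = 6751.8 s = 112.53 min.
Single-satellite node shift = (6751.8/86166) × 360° = 28.21°.
With 5 satellites evenly phased, successive equator crossings are 28.21/5 = 5.642° apart.
That is 5.642 × 111.2 = 627 km at the equator.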